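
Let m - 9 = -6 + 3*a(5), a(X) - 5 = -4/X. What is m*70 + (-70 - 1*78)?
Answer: 944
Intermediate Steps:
a(X) = 5 - 4/X
m = 78/5 (m = 9 + (-6 + 3*(5 - 4/5)) = 9 + (-6 + 3*(5 - 4*⅕)) = 9 + (-6 + 3*(5 - ⅘)) = 9 + (-6 + 3*(21/5)) = 9 + (-6 + 63/5) = 9 + 33/5 = 78/5 ≈ 15.600)
m*70 + (-70 - 1*78) = (78/5)*70 + (-70 - 1*78) = 1092 + (-70 - 78) = 1092 - 148 = 944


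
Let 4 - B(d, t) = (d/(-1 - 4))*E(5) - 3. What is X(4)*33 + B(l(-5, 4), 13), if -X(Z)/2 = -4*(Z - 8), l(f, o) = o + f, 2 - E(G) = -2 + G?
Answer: -5244/5 ≈ -1048.8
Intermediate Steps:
E(G) = 4 - G (E(G) = 2 - (-2 + G) = 2 + (2 - G) = 4 - G)
l(f, o) = f + o
X(Z) = -64 + 8*Z (X(Z) = -(-8)*(Z - 8) = -(-8)*(-8 + Z) = -2*(32 - 4*Z) = -64 + 8*Z)
B(d, t) = 7 - d/5 (B(d, t) = 4 - ((d/(-1 - 4))*(4 - 1*5) - 3) = 4 - ((d/(-5))*(4 - 5) - 3) = 4 - ((d*(-1/5))*(-1) - 3) = 4 - (-d/5*(-1) - 3) = 4 - (d/5 - 3) = 4 - (-3 + d/5) = 4 + (3 - d/5) = 7 - d/5)
X(4)*33 + B(l(-5, 4), 13) = (-64 + 8*4)*33 + (7 - (-5 + 4)/5) = (-64 + 32)*33 + (7 - 1/5*(-1)) = -32*33 + (7 + 1/5) = -1056 + 36/5 = -5244/5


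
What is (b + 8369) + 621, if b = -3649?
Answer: 5341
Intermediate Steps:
(b + 8369) + 621 = (-3649 + 8369) + 621 = 4720 + 621 = 5341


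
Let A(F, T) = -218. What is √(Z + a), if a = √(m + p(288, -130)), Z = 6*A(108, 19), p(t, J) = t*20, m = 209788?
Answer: √(-1308 + 2*√53887) ≈ 29.047*I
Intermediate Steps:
p(t, J) = 20*t
Z = -1308 (Z = 6*(-218) = -1308)
a = 2*√53887 (a = √(209788 + 20*288) = √(209788 + 5760) = √215548 = 2*√53887 ≈ 464.27)
√(Z + a) = √(-1308 + 2*√53887)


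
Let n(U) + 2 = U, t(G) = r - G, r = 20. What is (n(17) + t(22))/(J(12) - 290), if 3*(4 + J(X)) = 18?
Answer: -13/288 ≈ -0.045139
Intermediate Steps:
J(X) = 2 (J(X) = -4 + (⅓)*18 = -4 + 6 = 2)
t(G) = 20 - G
n(U) = -2 + U
(n(17) + t(22))/(J(12) - 290) = ((-2 + 17) + (20 - 1*22))/(2 - 290) = (15 + (20 - 22))/(-288) = (15 - 2)*(-1/288) = 13*(-1/288) = -13/288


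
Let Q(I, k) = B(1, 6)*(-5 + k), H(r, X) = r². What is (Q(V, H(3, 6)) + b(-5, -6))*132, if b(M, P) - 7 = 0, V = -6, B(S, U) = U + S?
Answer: 4620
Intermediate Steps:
B(S, U) = S + U
b(M, P) = 7 (b(M, P) = 7 + 0 = 7)
Q(I, k) = -35 + 7*k (Q(I, k) = (1 + 6)*(-5 + k) = 7*(-5 + k) = -35 + 7*k)
(Q(V, H(3, 6)) + b(-5, -6))*132 = ((-35 + 7*3²) + 7)*132 = ((-35 + 7*9) + 7)*132 = ((-35 + 63) + 7)*132 = (28 + 7)*132 = 35*132 = 4620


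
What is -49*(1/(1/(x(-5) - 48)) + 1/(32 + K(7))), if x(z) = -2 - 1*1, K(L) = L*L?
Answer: 202370/81 ≈ 2498.4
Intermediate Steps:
K(L) = L²
x(z) = -3 (x(z) = -2 - 1 = -3)
-49*(1/(1/(x(-5) - 48)) + 1/(32 + K(7))) = -49*(1/(1/(-3 - 48)) + 1/(32 + 7²)) = -49*(1/(1/(-51)) + 1/(32 + 49)) = -49*(1/(-1/51) + 1/81) = -49*(-51 + 1/81) = -49*(-4130/81) = 202370/81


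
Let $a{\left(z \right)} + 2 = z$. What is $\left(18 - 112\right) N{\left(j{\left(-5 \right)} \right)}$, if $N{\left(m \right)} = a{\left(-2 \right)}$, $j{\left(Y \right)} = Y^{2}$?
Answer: $376$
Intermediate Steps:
$a{\left(z \right)} = -2 + z$
$N{\left(m \right)} = -4$ ($N{\left(m \right)} = -2 - 2 = -4$)
$\left(18 - 112\right) N{\left(j{\left(-5 \right)} \right)} = \left(18 - 112\right) \left(-4\right) = \left(-94\right) \left(-4\right) = 376$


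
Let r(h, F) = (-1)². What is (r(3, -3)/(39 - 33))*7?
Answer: 7/6 ≈ 1.1667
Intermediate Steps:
r(h, F) = 1
(r(3, -3)/(39 - 33))*7 = (1/(39 - 33))*7 = (1/6)*7 = (1*(⅙))*7 = (⅙)*7 = 7/6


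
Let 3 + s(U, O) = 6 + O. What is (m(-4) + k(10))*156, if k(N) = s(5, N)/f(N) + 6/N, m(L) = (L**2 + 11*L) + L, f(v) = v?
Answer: -23478/5 ≈ -4695.6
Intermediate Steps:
s(U, O) = 3 + O (s(U, O) = -3 + (6 + O) = 3 + O)
m(L) = L**2 + 12*L
k(N) = 6/N + (3 + N)/N (k(N) = (3 + N)/N + 6/N = 6/N + (3 + N)/N)
(m(-4) + k(10))*156 = (-4*(12 - 4) + (9 + 10)/10)*156 = (-4*8 + (1/10)*19)*156 = (-32 + 19/10)*156 = -301/10*156 = -23478/5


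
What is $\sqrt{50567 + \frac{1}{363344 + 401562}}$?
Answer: $\frac{\sqrt{29585800476634918}}{764906} \approx 224.87$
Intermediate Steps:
$\sqrt{50567 + \frac{1}{363344 + 401562}} = \sqrt{50567 + \frac{1}{764906}} = \sqrt{\frac{38679001703}{764906}} = \frac{\sqrt{29585800476634918}}{764906}$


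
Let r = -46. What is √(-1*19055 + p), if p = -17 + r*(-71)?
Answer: I*√15806 ≈ 125.72*I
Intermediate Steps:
p = 3249 (p = -17 - 46*(-71) = -17 + 3266 = 3249)
√(-1*19055 + p) = √(-1*19055 + 3249) = √(-19055 + 3249) = √(-15806) = I*√15806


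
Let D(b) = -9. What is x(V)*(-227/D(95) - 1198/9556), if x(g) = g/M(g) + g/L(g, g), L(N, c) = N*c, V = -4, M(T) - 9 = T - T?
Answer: -26980375/1548072 ≈ -17.428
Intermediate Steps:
M(T) = 9 (M(T) = 9 + (T - T) = 9 + 0 = 9)
x(g) = 1/g + g/9 (x(g) = g/9 + g/((g*g)) = g*(⅑) + g/(g²) = g/9 + g/g² = g/9 + 1/g = 1/g + g/9)
x(V)*(-227/D(95) - 1198/9556) = (1/(-4) + (⅑)*(-4))*(-227/(-9) - 1198/9556) = (-¼ - 4/9)*(-227*(-⅑) - 1198*1/9556) = -25*(227/9 - 599/4778)/36 = -25/36*1079215/43002 = -26980375/1548072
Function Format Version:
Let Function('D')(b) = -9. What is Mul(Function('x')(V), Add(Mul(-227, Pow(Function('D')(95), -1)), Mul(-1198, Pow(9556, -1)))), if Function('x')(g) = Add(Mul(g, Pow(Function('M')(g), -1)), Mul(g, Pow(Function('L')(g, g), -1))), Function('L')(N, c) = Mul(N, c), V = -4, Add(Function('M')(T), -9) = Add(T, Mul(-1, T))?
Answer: Rational(-26980375, 1548072) ≈ -17.428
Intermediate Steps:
Function('M')(T) = 9 (Function('M')(T) = Add(9, Add(T, Mul(-1, T))) = Add(9, 0) = 9)
Function('x')(g) = Add(Pow(g, -1), Mul(Rational(1, 9), g)) (Function('x')(g) = Add(Mul(g, Pow(9, -1)), Mul(g, Pow(Mul(g, g), -1))) = Add(Mul(g, Rational(1, 9)), Mul(g, Pow(Pow(g, 2), -1))) = Add(Mul(Rational(1, 9), g), Mul(g, Pow(g, -2))) = Add(Mul(Rational(1, 9), g), Pow(g, -1)) = Add(Pow(g, -1), Mul(Rational(1, 9), g)))
Mul(Function('x')(V), Add(Mul(-227, Pow(Function('D')(95), -1)), Mul(-1198, Pow(9556, -1)))) = Mul(Add(Pow(-4, -1), Mul(Rational(1, 9), -4)), Add(Mul(-227, Pow(-9, -1)), Mul(-1198, Pow(9556, -1)))) = Mul(Add(Rational(-1, 4), Rational(-4, 9)), Add(Mul(-227, Rational(-1, 9)), Mul(-1198, Rational(1, 9556)))) = Mul(Rational(-25, 36), Add(Rational(227, 9), Rational(-599, 4778))) = Mul(Rational(-25, 36), Rational(1079215, 43002)) = Rational(-26980375, 1548072)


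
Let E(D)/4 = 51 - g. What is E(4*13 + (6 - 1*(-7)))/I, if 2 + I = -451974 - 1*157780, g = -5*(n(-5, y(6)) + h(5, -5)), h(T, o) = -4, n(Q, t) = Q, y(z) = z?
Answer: -2/50813 ≈ -3.9360e-5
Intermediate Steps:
g = 45 (g = -5*(-5 - 4) = -5*(-9) = 45)
E(D) = 24 (E(D) = 4*(51 - 1*45) = 4*(51 - 45) = 4*6 = 24)
I = -609756 (I = -2 + (-451974 - 1*157780) = -2 + (-451974 - 157780) = -2 - 609754 = -609756)
E(4*13 + (6 - 1*(-7)))/I = 24/(-609756) = 24*(-1/609756) = -2/50813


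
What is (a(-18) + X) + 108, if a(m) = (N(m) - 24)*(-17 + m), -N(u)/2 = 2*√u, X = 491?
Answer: 1439 + 420*I*√2 ≈ 1439.0 + 593.97*I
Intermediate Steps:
N(u) = -4*√u
a(m) = (-24 - 4*√m)*(-17 + m) (a(m) = (-4*√m - 24)*(-17 + m) = (-24 - 4*√m)*(-17 + m))
(a(-18) + X) + 108 = ((408 - 24*(-18) - (-216)*I*√2 + 68*√(-18)) + 491) + 108 = ((408 + 432 - (-216)*I*√2 + 68*(3*I*√2)) + 491) + 108 = ((408 + 432 + 216*I*√2 + 204*I*√2) + 491) + 108 = ((840 + 420*I*√2) + 491) + 108 = (1331 + 420*I*√2) + 108 = 1439 + 420*I*√2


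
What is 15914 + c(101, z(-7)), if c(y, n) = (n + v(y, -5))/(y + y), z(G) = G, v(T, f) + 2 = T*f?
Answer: 1607057/101 ≈ 15911.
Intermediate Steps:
v(T, f) = -2 + T*f
c(y, n) = (-2 + n - 5*y)/(2*y) (c(y, n) = (n + (-2 + y*(-5)))/(y + y) = (n + (-2 - 5*y))/((2*y)) = (-2 + n - 5*y)*(1/(2*y)) = (-2 + n - 5*y)/(2*y))
15914 + c(101, z(-7)) = 15914 + (½)*(-2 - 7 - 5*101)/101 = 15914 + (½)*(1/101)*(-2 - 7 - 505) = 15914 + (½)*(1/101)*(-514) = 15914 - 257/101 = 1607057/101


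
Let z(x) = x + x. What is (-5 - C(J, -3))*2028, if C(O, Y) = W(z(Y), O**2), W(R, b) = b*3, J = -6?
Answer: -229164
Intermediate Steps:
z(x) = 2*x
W(R, b) = 3*b
C(O, Y) = 3*O**2
(-5 - C(J, -3))*2028 = (-5 - 3*(-6)**2)*2028 = (-5 - 3*36)*2028 = (-5 - 1*108)*2028 = (-5 - 108)*2028 = -113*2028 = -229164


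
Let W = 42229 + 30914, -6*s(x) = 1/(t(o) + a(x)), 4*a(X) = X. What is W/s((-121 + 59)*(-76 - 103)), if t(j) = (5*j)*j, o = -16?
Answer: -1779349761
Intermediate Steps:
t(j) = 5*j²
a(X) = X/4
s(x) = -1/(6*(1280 + x/4)) (s(x) = -1/(6*(5*(-16)² + x/4)) = -1/(6*(5*256 + x/4)) = -1/(6*(1280 + x/4)))
W = 73143
W/s((-121 + 59)*(-76 - 103)) = 73143/((-2/(15360 + 3*((-121 + 59)*(-76 - 103))))) = 73143/((-2/(15360 + 3*(-62*(-179))))) = 73143/((-2/(15360 + 3*11098))) = 73143/((-2/(15360 + 33294))) = 73143/((-2/48654)) = 73143/((-2*1/48654)) = 73143/(-1/24327) = 73143*(-24327) = -1779349761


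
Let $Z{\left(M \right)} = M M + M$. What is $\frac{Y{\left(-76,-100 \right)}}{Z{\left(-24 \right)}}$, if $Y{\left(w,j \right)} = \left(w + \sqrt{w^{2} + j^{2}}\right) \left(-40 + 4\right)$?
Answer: $\frac{114}{23} - \frac{6 \sqrt{986}}{23} \approx -3.2349$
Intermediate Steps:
$Y{\left(w,j \right)} = - 36 w - 36 \sqrt{j^{2} + w^{2}}$ ($Y{\left(w,j \right)} = \left(w + \sqrt{j^{2} + w^{2}}\right) \left(-36\right) = - 36 w - 36 \sqrt{j^{2} + w^{2}}$)
$Z{\left(M \right)} = M + M^{2}$ ($Z{\left(M \right)} = M^{2} + M = M + M^{2}$)
$\frac{Y{\left(-76,-100 \right)}}{Z{\left(-24 \right)}} = \frac{\left(-36\right) \left(-76\right) - 36 \sqrt{\left(-100\right)^{2} + \left(-76\right)^{2}}}{\left(-24\right) \left(1 - 24\right)} = \frac{2736 - 36 \sqrt{10000 + 5776}}{\left(-24\right) \left(-23\right)} = \frac{2736 - 36 \sqrt{15776}}{552} = \left(2736 - 36 \cdot 4 \sqrt{986}\right) \frac{1}{552} = \left(2736 - 144 \sqrt{986}\right) \frac{1}{552} = \frac{114}{23} - \frac{6 \sqrt{986}}{23}$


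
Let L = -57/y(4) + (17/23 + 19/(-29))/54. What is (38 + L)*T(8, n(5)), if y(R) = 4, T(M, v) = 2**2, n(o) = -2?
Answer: 1710967/18009 ≈ 95.006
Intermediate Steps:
T(M, v) = 4
L = -1026401/72036 (L = -57/4 + (17/23 + 19/(-29))/54 = -57*1/4 + (17*(1/23) + 19*(-1/29))*(1/54) = -57/4 + (17/23 - 19/29)*(1/54) = -57/4 + (56/667)*(1/54) = -57/4 + 28/18009 = -1026401/72036 ≈ -14.248)
(38 + L)*T(8, n(5)) = (38 - 1026401/72036)*4 = (1710967/72036)*4 = 1710967/18009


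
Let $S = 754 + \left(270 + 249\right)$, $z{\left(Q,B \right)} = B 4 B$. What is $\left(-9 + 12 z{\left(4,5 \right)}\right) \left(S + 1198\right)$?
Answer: $2942961$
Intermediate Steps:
$z{\left(Q,B \right)} = 4 B^{2}$ ($z{\left(Q,B \right)} = 4 B B = 4 B^{2}$)
$S = 1273$ ($S = 754 + 519 = 1273$)
$\left(-9 + 12 z{\left(4,5 \right)}\right) \left(S + 1198\right) = \left(-9 + 12 \cdot 4 \cdot 5^{2}\right) \left(1273 + 1198\right) = \left(-9 + 12 \cdot 4 \cdot 25\right) 2471 = \left(-9 + 12 \cdot 100\right) 2471 = \left(-9 + 1200\right) 2471 = 1191 \cdot 2471 = 2942961$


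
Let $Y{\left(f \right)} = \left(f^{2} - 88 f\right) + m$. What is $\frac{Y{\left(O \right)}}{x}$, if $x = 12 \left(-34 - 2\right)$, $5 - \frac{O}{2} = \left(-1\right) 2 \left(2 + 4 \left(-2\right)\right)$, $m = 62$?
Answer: $- \frac{745}{216} \approx -3.4491$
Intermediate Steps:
$O = -14$ ($O = 10 - 2 \left(-1\right) 2 \left(2 + 4 \left(-2\right)\right) = 10 - 2 \left(- 2 \left(2 - 8\right)\right) = 10 - 2 \left(\left(-2\right) \left(-6\right)\right) = 10 - 24 = -14$)
$Y{\left(f \right)} = 62 + f^{2} - 88 f$ ($Y{\left(f \right)} = \left(f^{2} - 88 f\right) + 62 = 62 + f^{2} - 88 f$)
$x = -432$ ($x = 12 \left(-36\right) = -432$)
$\frac{Y{\left(O \right)}}{x} = \frac{62 + \left(-14\right)^{2} - -1232}{-432} = \left(62 + 196 + 1232\right) \left(- \frac{1}{432}\right) = 1490 \left(- \frac{1}{432}\right) = - \frac{745}{216}$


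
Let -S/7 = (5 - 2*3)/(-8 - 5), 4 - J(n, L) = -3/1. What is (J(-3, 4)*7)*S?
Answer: -343/13 ≈ -26.385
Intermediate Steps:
J(n, L) = 7 (J(n, L) = 4 - (-3)/1 = 4 - (-3) = 4 - 1*(-3) = 4 + 3 = 7)
S = -7/13 (S = -7*(5 - 2*3)/(-8 - 5) = -7*(5 - 6)/(-13) = -(-7)*(-1)/13 = -7*1/13 = -7/13 ≈ -0.53846)
(J(-3, 4)*7)*S = (7*7)*(-7/13) = 49*(-7/13) = -343/13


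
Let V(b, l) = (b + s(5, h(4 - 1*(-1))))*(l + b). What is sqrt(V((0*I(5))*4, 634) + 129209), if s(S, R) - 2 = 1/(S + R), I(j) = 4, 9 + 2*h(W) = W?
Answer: sqrt(1176195)/3 ≈ 361.51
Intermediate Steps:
h(W) = -9/2 + W/2
s(S, R) = 2 + 1/(R + S) (s(S, R) = 2 + 1/(S + R) = 2 + 1/(R + S))
V(b, l) = (7/3 + b)*(b + l) (V(b, l) = (b + (1 + 2*(-9/2 + (4 - 1*(-1))/2) + 2*5)/((-9/2 + (4 - 1*(-1))/2) + 5))*(l + b) = (b + (1 + 2*(-9/2 + (4 + 1)/2) + 10)/((-9/2 + (4 + 1)/2) + 5))*(b + l) = (b + (1 + 2*(-9/2 + (1/2)*5) + 10)/((-9/2 + (1/2)*5) + 5))*(b + l) = (b + (1 + 2*(-9/2 + 5/2) + 10)/((-9/2 + 5/2) + 5))*(b + l) = (b + (1 + 2*(-2) + 10)/(-2 + 5))*(b + l) = (b + (1 - 4 + 10)/3)*(b + l) = (b + (1/3)*7)*(b + l) = (b + 7/3)*(b + l) = (7/3 + b)*(b + l))
sqrt(V((0*I(5))*4, 634) + 129209) = sqrt((((0*4)*4)**2 + 7*((0*4)*4)/3 + (7/3)*634 + ((0*4)*4)*634) + 129209) = sqrt(((0*4)**2 + 7*(0*4)/3 + 4438/3 + (0*4)*634) + 129209) = sqrt((0**2 + (7/3)*0 + 4438/3 + 0*634) + 129209) = sqrt((0 + 0 + 4438/3 + 0) + 129209) = sqrt(4438/3 + 129209) = sqrt(392065/3) = sqrt(1176195)/3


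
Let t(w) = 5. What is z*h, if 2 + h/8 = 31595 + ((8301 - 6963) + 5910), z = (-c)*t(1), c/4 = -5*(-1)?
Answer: -31072800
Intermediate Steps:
c = 20 (c = 4*(-5*(-1)) = 4*5 = 20)
z = -100 (z = -1*20*5 = -20*5 = -100)
h = 310728 (h = -16 + 8*(31595 + ((8301 - 6963) + 5910)) = -16 + 8*(31595 + (1338 + 5910)) = -16 + 8*(31595 + 7248) = -16 + 8*38843 = -16 + 310744 = 310728)
z*h = -100*310728 = -31072800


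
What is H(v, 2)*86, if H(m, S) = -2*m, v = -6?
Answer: 1032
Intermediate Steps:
H(v, 2)*86 = -2*(-6)*86 = 12*86 = 1032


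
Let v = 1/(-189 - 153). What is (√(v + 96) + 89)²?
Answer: (10146 + √1247578)²/12996 ≈ 9761.0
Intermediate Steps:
v = -1/342 (v = 1/(-342) = -1/342 ≈ -0.0029240)
(√(v + 96) + 89)² = (√(-1/342 + 96) + 89)² = (√(32831/342) + 89)² = (√1247578/114 + 89)² = (89 + √1247578/114)²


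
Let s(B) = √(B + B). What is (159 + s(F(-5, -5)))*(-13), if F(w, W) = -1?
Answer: -2067 - 13*I*√2 ≈ -2067.0 - 18.385*I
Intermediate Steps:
s(B) = √2*√B (s(B) = √(2*B) = √2*√B)
(159 + s(F(-5, -5)))*(-13) = (159 + √2*√(-1))*(-13) = (159 + √2*I)*(-13) = (159 + I*√2)*(-13) = -2067 - 13*I*√2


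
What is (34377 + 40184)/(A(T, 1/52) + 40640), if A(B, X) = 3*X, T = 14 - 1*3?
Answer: 3877172/2113283 ≈ 1.8347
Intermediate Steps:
T = 11 (T = 14 - 3 = 11)
(34377 + 40184)/(A(T, 1/52) + 40640) = (34377 + 40184)/(3/52 + 40640) = 74561/(3*(1/52) + 40640) = 74561/(3/52 + 40640) = 74561/(2113283/52) = 74561*(52/2113283) = 3877172/2113283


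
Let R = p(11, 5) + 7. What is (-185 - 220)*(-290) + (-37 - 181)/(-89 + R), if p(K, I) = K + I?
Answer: 3875959/33 ≈ 1.1745e+5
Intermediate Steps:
p(K, I) = I + K
R = 23 (R = (5 + 11) + 7 = 16 + 7 = 23)
(-185 - 220)*(-290) + (-37 - 181)/(-89 + R) = (-185 - 220)*(-290) + (-37 - 181)/(-89 + 23) = -405*(-290) - 218/(-66) = 117450 - 218*(-1/66) = 117450 + 109/33 = 3875959/33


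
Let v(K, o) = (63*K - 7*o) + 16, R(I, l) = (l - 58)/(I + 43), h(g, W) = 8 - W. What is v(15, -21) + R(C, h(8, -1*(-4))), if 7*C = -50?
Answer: 277730/251 ≈ 1106.5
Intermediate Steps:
C = -50/7 (C = (1/7)*(-50) = -50/7 ≈ -7.1429)
R(I, l) = (-58 + l)/(43 + I)
v(K, o) = 16 - 7*o + 63*K (v(K, o) = (-7*o + 63*K) + 16 = 16 - 7*o + 63*K)
v(15, -21) + R(C, h(8, -1*(-4))) = (16 - 7*(-21) + 63*15) + (-58 + (8 - (-1)*(-4)))/(43 - 50/7) = (16 + 147 + 945) + (-58 + (8 - 1*4))/(251/7) = 1108 + 7*(-58 + (8 - 4))/251 = 1108 + 7*(-58 + 4)/251 = 1108 + (7/251)*(-54) = 1108 - 378/251 = 277730/251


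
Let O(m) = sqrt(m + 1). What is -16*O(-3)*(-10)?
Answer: 160*I*sqrt(2) ≈ 226.27*I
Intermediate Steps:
O(m) = sqrt(1 + m)
-16*O(-3)*(-10) = -16*sqrt(1 - 3)*(-10) = -16*I*sqrt(2)*(-10) = 160*I*sqrt(2)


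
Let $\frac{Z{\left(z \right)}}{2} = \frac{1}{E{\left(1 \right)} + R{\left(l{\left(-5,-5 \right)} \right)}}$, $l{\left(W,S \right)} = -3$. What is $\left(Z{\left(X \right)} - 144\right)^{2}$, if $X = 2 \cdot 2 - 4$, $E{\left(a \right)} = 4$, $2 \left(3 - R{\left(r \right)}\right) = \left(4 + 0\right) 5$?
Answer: $\frac{188356}{9} \approx 20928.0$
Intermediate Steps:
$R{\left(r \right)} = -7$ ($R{\left(r \right)} = 3 - \frac{\left(4 + 0\right) 5}{2} = 3 - \frac{4 \cdot 5}{2} = 3 - 10 = -7$)
$X = 0$ ($X = 4 - 4 = 0$)
$Z{\left(z \right)} = - \frac{2}{3}$ ($Z{\left(z \right)} = \frac{2}{4 - 7} = \frac{2}{-3} = 2 \left(- \frac{1}{3}\right) = - \frac{2}{3}$)
$\left(Z{\left(X \right)} - 144\right)^{2} = \left(- \frac{2}{3} - 144\right)^{2} = \left(- \frac{434}{3}\right)^{2} = \frac{188356}{9}$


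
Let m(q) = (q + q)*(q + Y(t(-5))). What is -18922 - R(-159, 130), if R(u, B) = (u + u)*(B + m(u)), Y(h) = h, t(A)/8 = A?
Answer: 20146094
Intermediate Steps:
t(A) = 8*A
m(q) = 2*q*(-40 + q) (m(q) = (q + q)*(q + 8*(-5)) = (2*q)*(q - 40) = (2*q)*(-40 + q) = 2*q*(-40 + q))
R(u, B) = 2*u*(B + 2*u*(-40 + u)) (R(u, B) = (u + u)*(B + 2*u*(-40 + u)) = (2*u)*(B + 2*u*(-40 + u)) = 2*u*(B + 2*u*(-40 + u)))
-18922 - R(-159, 130) = -18922 - 2*(-159)*(130 + 2*(-159)*(-40 - 159)) = -18922 - 2*(-159)*(130 + 2*(-159)*(-199)) = -18922 - 2*(-159)*(130 + 63282) = -18922 - 2*(-159)*63412 = -18922 - 1*(-20165016) = -18922 + 20165016 = 20146094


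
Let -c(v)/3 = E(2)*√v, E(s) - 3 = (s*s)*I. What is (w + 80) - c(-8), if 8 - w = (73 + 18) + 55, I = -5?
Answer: -58 - 102*I*√2 ≈ -58.0 - 144.25*I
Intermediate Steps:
w = -138 (w = 8 - ((73 + 18) + 55) = 8 - (91 + 55) = 8 - 1*146 = 8 - 146 = -138)
E(s) = 3 - 5*s² (E(s) = 3 + (s*s)*(-5) = 3 + s²*(-5) = 3 - 5*s²)
c(v) = 51*√v (c(v) = -3*(3 - 5*2²)*√v = -3*(3 - 5*4)*√v = -3*(3 - 20)*√v = -(-51)*√v = 51*√v)
(w + 80) - c(-8) = (-138 + 80) - 51*√(-8) = -58 - 51*2*I*√2 = -58 - 102*I*√2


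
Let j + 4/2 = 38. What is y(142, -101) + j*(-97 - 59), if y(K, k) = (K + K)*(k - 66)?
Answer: -53044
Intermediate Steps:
y(K, k) = 2*K*(-66 + k) (y(K, k) = (2*K)*(-66 + k) = 2*K*(-66 + k))
j = 36 (j = -2 + 38 = 36)
y(142, -101) + j*(-97 - 59) = 2*142*(-66 - 101) + 36*(-97 - 59) = 2*142*(-167) + 36*(-156) = -47428 - 5616 = -53044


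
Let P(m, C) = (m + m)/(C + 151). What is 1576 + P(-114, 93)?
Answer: 96079/61 ≈ 1575.1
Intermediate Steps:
P(m, C) = 2*m/(151 + C) (P(m, C) = (2*m)/(151 + C) = 2*m/(151 + C))
1576 + P(-114, 93) = 1576 + 2*(-114)/(151 + 93) = 1576 + 2*(-114)/244 = 1576 + 2*(-114)*(1/244) = 1576 - 57/61 = 96079/61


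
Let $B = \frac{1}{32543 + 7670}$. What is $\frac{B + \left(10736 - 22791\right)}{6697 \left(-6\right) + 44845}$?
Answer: $- \frac{484767714}{187513219} \approx -2.5852$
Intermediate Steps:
$B = \frac{1}{40213} \approx 2.4868 \cdot 10^{-5}$
$\frac{B + \left(10736 - 22791\right)}{6697 \left(-6\right) + 44845} = \frac{\frac{1}{40213} + \left(10736 - 22791\right)}{6697 \left(-6\right) + 44845} = \frac{\frac{1}{40213} + \left(10736 - 22791\right)}{-40182 + 44845} = \frac{\frac{1}{40213} - 12055}{4663} = \left(- \frac{484767714}{40213}\right) \frac{1}{4663} = - \frac{484767714}{187513219}$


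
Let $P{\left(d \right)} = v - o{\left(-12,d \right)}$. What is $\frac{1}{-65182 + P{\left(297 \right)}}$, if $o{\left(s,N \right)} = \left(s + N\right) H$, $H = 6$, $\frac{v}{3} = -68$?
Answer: $- \frac{1}{67096} \approx -1.4904 \cdot 10^{-5}$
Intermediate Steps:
$v = -204$ ($v = 3 \left(-68\right) = -204$)
$o{\left(s,N \right)} = 6 N + 6 s$ ($o{\left(s,N \right)} = \left(s + N\right) 6 = \left(N + s\right) 6 = 6 N + 6 s$)
$P{\left(d \right)} = -132 - 6 d$ ($P{\left(d \right)} = -204 - \left(6 d + 6 \left(-12\right)\right) = -204 - \left(6 d - 72\right) = -204 - \left(-72 + 6 d\right) = -132 - 6 d$)
$\frac{1}{-65182 + P{\left(297 \right)}} = \frac{1}{-65182 - 1914} = \frac{1}{-67096} = - \frac{1}{67096}$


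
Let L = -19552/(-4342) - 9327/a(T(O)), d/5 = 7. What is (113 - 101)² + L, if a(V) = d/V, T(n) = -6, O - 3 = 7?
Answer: 10213654/5845 ≈ 1747.4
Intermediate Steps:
O = 10 (O = 3 + 7 = 10)
d = 35 (d = 5*7 = 35)
a(V) = 35/V
L = 9371974/5845 (L = -19552/(-4342) - 9327/(35/(-6)) = -19552*(-1/4342) - 9327/(35*(-⅙)) = 752/167 - 9327/(-35/6) = 752/167 - 9327*(-6/35) = 752/167 + 55962/35 = 9371974/5845 ≈ 1603.4)
(113 - 101)² + L = (113 - 101)² + 9371974/5845 = 12² + 9371974/5845 = 144 + 9371974/5845 = 10213654/5845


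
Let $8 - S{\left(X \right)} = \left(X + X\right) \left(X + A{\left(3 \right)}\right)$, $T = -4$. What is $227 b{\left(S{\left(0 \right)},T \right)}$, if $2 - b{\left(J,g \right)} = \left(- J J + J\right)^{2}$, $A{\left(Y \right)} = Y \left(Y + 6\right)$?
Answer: $-711418$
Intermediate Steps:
$A{\left(Y \right)} = Y \left(6 + Y\right)$
$S{\left(X \right)} = 8 - 2 X \left(27 + X\right)$ ($S{\left(X \right)} = 8 - \left(X + X\right) \left(X + 3 \left(6 + 3\right)\right) = 8 - 2 X \left(X + 3 \cdot 9\right) = 8 - 2 X \left(X + 27\right) = 8 - 2 X \left(27 + X\right)$)
$b{\left(J,g \right)} = 2 - \left(J - J^{2}\right)^{2}$ ($b{\left(J,g \right)} = 2 - \left(- J J + J\right)^{2} = 2 - \left(- J^{2} + J\right)^{2} = 2 - \left(J - J^{2}\right)^{2}$)
$227 b{\left(S{\left(0 \right)},T \right)} = 227 \left(2 - \left(8 - 0 - 2 \cdot 0^{2}\right)^{2} \left(-1 - \left(-8 + 2 \cdot 0^{2}\right)\right)^{2}\right) = 227 \left(2 - \left(8 + 0 - 0\right)^{2} \left(-1 + \left(8 + 0 - 0\right)\right)^{2}\right) = 227 \left(2 - \left(8 + 0 + 0\right)^{2} \left(-1 + \left(8 + 0 + 0\right)\right)^{2}\right) = 227 \left(2 - 8^{2} \left(-1 + 8\right)^{2}\right) = 227 \left(2 - 64 \cdot 7^{2}\right) = 227 \left(2 - 64 \cdot 49\right) = 227 \left(2 - 3136\right) = 227 \left(-3134\right) = -711418$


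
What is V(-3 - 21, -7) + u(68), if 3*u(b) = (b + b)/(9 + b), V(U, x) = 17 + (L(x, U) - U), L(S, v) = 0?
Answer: 9607/231 ≈ 41.589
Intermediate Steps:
V(U, x) = 17 - U (V(U, x) = 17 + (0 - U) = 17 - U)
u(b) = 2*b/(3*(9 + b)) (u(b) = ((b + b)/(9 + b))/3 = ((2*b)/(9 + b))/3 = (2*b/(9 + b))/3 = 2*b/(3*(9 + b)))
V(-3 - 21, -7) + u(68) = (17 - (-3 - 21)) + (2/3)*68/(9 + 68) = (17 - 1*(-24)) + (2/3)*68/77 = (17 + 24) + (2/3)*68*(1/77) = 41 + 136/231 = 9607/231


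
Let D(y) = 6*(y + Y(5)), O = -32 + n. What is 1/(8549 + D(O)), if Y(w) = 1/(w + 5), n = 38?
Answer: 5/42928 ≈ 0.00011647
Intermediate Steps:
Y(w) = 1/(5 + w)
O = 6 (O = -32 + 38 = 6)
D(y) = ⅗ + 6*y (D(y) = 6*(y + 1/(5 + 5)) = 6*(y + 1/10) = 6*(y + ⅒) = 6*(⅒ + y) = ⅗ + 6*y)
1/(8549 + D(O)) = 1/(8549 + (⅗ + 6*6)) = 1/(8549 + (⅗ + 36)) = 1/(8549 + 183/5) = 1/(42928/5) = 5/42928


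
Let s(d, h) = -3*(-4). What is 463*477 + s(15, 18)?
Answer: 220863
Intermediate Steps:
s(d, h) = 12
463*477 + s(15, 18) = 463*477 + 12 = 220851 + 12 = 220863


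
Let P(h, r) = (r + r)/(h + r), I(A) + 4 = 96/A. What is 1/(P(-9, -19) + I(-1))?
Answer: -14/1381 ≈ -0.010138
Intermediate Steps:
I(A) = -4 + 96/A
P(h, r) = 2*r/(h + r) (P(h, r) = (2*r)/(h + r) = 2*r/(h + r))
1/(P(-9, -19) + I(-1)) = 1/(2*(-19)/(-9 - 19) + (-4 + 96/(-1))) = 1/(2*(-19)/(-28) + (-4 + 96*(-1))) = 1/(2*(-19)*(-1/28) + (-4 - 96)) = 1/(19/14 - 100) = 1/(-1381/14) = -14/1381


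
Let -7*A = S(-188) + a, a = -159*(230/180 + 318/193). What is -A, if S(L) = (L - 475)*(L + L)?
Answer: 288136865/8106 ≈ 35546.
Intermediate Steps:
S(L) = 2*L*(-475 + L) (S(L) = (-475 + L)*(2*L) = 2*L*(-475 + L))
a = -538639/1158 (a = -159*(230*(1/180) + 318*(1/193)) = -159*(23/18 + 318/193) = -159*10163/3474 = -538639/1158 ≈ -465.15)
A = -288136865/8106 (A = -(2*(-188)*(-475 - 188) - 538639/1158)/7 = -(2*(-188)*(-663) - 538639/1158)/7 = -(249288 - 538639/1158)/7 = -⅐*288136865/1158 = -288136865/8106 ≈ -35546.)
-A = -1*(-288136865/8106) = 288136865/8106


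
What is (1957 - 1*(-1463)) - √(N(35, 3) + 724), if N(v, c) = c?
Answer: 3420 - √727 ≈ 3393.0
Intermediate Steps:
(1957 - 1*(-1463)) - √(N(35, 3) + 724) = (1957 - 1*(-1463)) - √(3 + 724) = (1957 + 1463) - √727 = 3420 - √727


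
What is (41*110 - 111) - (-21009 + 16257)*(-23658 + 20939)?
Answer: -12916289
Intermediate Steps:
(41*110 - 111) - (-21009 + 16257)*(-23658 + 20939) = (4510 - 111) - (-4752)*(-2719) = 4399 - 1*12920688 = 4399 - 12920688 = -12916289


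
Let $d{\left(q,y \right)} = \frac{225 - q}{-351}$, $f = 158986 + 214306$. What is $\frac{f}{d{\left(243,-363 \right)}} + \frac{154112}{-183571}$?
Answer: $\frac{1336248767662}{183571} \approx 7.2792 \cdot 10^{6}$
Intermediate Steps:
$f = 373292$
$d{\left(q,y \right)} = - \frac{25}{39} + \frac{q}{351}$ ($d{\left(q,y \right)} = \left(225 - q\right) \left(- \frac{1}{351}\right) = - \frac{25}{39} + \frac{q}{351}$)
$\frac{f}{d{\left(243,-363 \right)}} + \frac{154112}{-183571} = \frac{373292}{- \frac{25}{39} + \frac{1}{351} \cdot 243} + \frac{154112}{-183571} = \frac{373292}{- \frac{25}{39} + \frac{9}{13}} + 154112 \left(- \frac{1}{183571}\right) = \frac{373292}{\frac{2}{39}} - \frac{154112}{183571} = 373292 \cdot \frac{39}{2} - \frac{154112}{183571} = 7279194 - \frac{154112}{183571} = \frac{1336248767662}{183571}$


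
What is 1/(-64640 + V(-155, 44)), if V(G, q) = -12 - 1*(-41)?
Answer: -1/64611 ≈ -1.5477e-5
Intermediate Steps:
V(G, q) = 29 (V(G, q) = -12 + 41 = 29)
1/(-64640 + V(-155, 44)) = 1/(-64640 + 29) = 1/(-64611) = -1/64611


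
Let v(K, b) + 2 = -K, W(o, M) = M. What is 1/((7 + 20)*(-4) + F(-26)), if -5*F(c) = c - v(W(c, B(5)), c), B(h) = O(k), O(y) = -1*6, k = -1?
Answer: -1/102 ≈ -0.0098039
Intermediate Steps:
O(y) = -6
B(h) = -6
v(K, b) = -2 - K
F(c) = ⅘ - c/5 (F(c) = -(c - (-2 - 1*(-6)))/5 = -(c - (-2 + 6))/5 = -(c - 1*4)/5 = -(c - 4)/5 = -(-4 + c)/5 = ⅘ - c/5)
1/((7 + 20)*(-4) + F(-26)) = 1/((7 + 20)*(-4) + (⅘ - ⅕*(-26))) = 1/(27*(-4) + (⅘ + 26/5)) = 1/(-108 + 6) = 1/(-102) = -1/102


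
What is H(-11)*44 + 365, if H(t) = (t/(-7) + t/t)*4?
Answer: 5723/7 ≈ 817.57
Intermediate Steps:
H(t) = 4 - 4*t/7 (H(t) = (t*(-1/7) + 1)*4 = (-t/7 + 1)*4 = (1 - t/7)*4 = 4 - 4*t/7)
H(-11)*44 + 365 = (4 - 4/7*(-11))*44 + 365 = (4 + 44/7)*44 + 365 = (72/7)*44 + 365 = 3168/7 + 365 = 5723/7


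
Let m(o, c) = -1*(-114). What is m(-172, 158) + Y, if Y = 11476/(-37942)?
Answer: 2156956/18971 ≈ 113.70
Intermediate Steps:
m(o, c) = 114
Y = -5738/18971 (Y = 11476*(-1/37942) = -5738/18971 ≈ -0.30246)
m(-172, 158) + Y = 114 - 5738/18971 = 2156956/18971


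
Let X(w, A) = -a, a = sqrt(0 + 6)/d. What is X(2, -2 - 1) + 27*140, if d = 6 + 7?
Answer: 3780 - sqrt(6)/13 ≈ 3779.8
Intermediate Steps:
d = 13
a = sqrt(6)/13 (a = sqrt(0 + 6)/13 = sqrt(6)*(1/13) = sqrt(6)/13 ≈ 0.18842)
X(w, A) = -sqrt(6)/13
X(2, -2 - 1) + 27*140 = -sqrt(6)/13 + 27*140 = -sqrt(6)/13 + 3780 = 3780 - sqrt(6)/13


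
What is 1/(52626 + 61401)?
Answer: 1/114027 ≈ 8.7699e-6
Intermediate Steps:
1/(52626 + 61401) = 1/114027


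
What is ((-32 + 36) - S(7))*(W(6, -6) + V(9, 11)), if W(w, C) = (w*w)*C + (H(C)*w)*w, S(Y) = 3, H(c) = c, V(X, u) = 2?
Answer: -430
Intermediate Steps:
W(w, C) = 2*C*w² (W(w, C) = (w*w)*C + (C*w)*w = w²*C + C*w² = C*w² + C*w² = 2*C*w²)
((-32 + 36) - S(7))*(W(6, -6) + V(9, 11)) = ((-32 + 36) - 1*3)*(2*(-6)*6² + 2) = (4 - 3)*(2*(-6)*36 + 2) = 1*(-432 + 2) = 1*(-430) = -430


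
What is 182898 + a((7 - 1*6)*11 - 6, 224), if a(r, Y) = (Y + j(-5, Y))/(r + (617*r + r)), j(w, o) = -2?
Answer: 566069532/3095 ≈ 1.8290e+5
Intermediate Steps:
a(r, Y) = (-2 + Y)/(619*r) (a(r, Y) = (Y - 2)/(r + (617*r + r)) = (-2 + Y)/(r + 618*r) = (-2 + Y)/((619*r)) = (-2 + Y)*(1/(619*r)) = (-2 + Y)/(619*r))
182898 + a((7 - 1*6)*11 - 6, 224) = 182898 + (-2 + 224)/(619*((7 - 1*6)*11 - 6)) = 182898 + (1/619)*222/((7 - 6)*11 - 6) = 182898 + (1/619)*222/(1*11 - 6) = 182898 + (1/619)*222/(11 - 6) = 182898 + (1/619)*222/5 = 182898 + (1/619)*(⅕)*222 = 182898 + 222/3095 = 566069532/3095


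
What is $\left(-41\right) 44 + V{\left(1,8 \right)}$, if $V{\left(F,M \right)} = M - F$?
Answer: $-1797$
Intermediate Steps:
$\left(-41\right) 44 + V{\left(1,8 \right)} = \left(-41\right) 44 + \left(8 - 1\right) = -1804 + \left(8 - 1\right) = -1804 + 7 = -1797$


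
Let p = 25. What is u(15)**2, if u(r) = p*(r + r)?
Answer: 562500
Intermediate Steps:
u(r) = 50*r (u(r) = 25*(r + r) = 25*(2*r) = 50*r)
u(15)**2 = (50*15)**2 = 750**2 = 562500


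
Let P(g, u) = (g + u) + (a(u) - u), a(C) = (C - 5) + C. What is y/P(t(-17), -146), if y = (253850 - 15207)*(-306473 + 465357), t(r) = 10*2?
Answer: -37916554412/277 ≈ -1.3688e+8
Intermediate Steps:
a(C) = -5 + 2*C (a(C) = (-5 + C) + C = -5 + 2*C)
t(r) = 20
P(g, u) = -5 + g + 2*u (P(g, u) = (g + u) + ((-5 + 2*u) - u) = (g + u) + (-5 + u) = -5 + g + 2*u)
y = 37916554412 (y = 238643*158884 = 37916554412)
y/P(t(-17), -146) = 37916554412/(-5 + 20 + 2*(-146)) = 37916554412/(-5 + 20 - 292) = 37916554412/(-277) = 37916554412*(-1/277) = -37916554412/277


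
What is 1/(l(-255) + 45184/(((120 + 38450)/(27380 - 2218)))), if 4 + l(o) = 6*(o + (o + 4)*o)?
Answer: 19285/7944895264 ≈ 2.4273e-6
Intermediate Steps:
l(o) = -4 + 6*o + 6*o*(4 + o) (l(o) = -4 + 6*(o + (o + 4)*o) = -4 + 6*(o + (4 + o)*o) = -4 + 6*(o + o*(4 + o)) = -4 + (6*o + 6*o*(4 + o)) = -4 + 6*o + 6*o*(4 + o))
1/(l(-255) + 45184/(((120 + 38450)/(27380 - 2218)))) = 1/((-4 + 6*(-255)² + 30*(-255)) + 45184/(((120 + 38450)/(27380 - 2218)))) = 1/((-4 + 6*65025 - 7650) + 45184/((38570/25162))) = 1/((-4 + 390150 - 7650) + 45184/((38570*(1/25162)))) = 1/(382496 + 45184/(19285/12581)) = 1/(382496 + 45184*(12581/19285)) = 1/(382496 + 568459904/19285) = 1/(7944895264/19285) = 19285/7944895264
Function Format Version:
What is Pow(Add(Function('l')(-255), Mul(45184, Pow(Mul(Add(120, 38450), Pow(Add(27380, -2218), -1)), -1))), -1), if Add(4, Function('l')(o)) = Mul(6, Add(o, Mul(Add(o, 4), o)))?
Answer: Rational(19285, 7944895264) ≈ 2.4273e-6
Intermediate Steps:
Function('l')(o) = Add(-4, Mul(6, o), Mul(6, o, Add(4, o))) (Function('l')(o) = Add(-4, Mul(6, Add(o, Mul(Add(o, 4), o)))) = Add(-4, Mul(6, Add(o, Mul(Add(4, o), o)))) = Add(-4, Mul(6, Add(o, Mul(o, Add(4, o))))) = Add(-4, Add(Mul(6, o), Mul(6, o, Add(4, o)))) = Add(-4, Mul(6, o), Mul(6, o, Add(4, o))))
Pow(Add(Function('l')(-255), Mul(45184, Pow(Mul(Add(120, 38450), Pow(Add(27380, -2218), -1)), -1))), -1) = Pow(Add(Add(-4, Mul(6, Pow(-255, 2)), Mul(30, -255)), Mul(45184, Pow(Mul(Add(120, 38450), Pow(Add(27380, -2218), -1)), -1))), -1) = Pow(Add(Add(-4, Mul(6, 65025), -7650), Mul(45184, Pow(Mul(38570, Pow(25162, -1)), -1))), -1) = Pow(Add(Add(-4, 390150, -7650), Mul(45184, Pow(Mul(38570, Rational(1, 25162)), -1))), -1) = Pow(Add(382496, Mul(45184, Pow(Rational(19285, 12581), -1))), -1) = Pow(Add(382496, Mul(45184, Rational(12581, 19285))), -1) = Pow(Add(382496, Rational(568459904, 19285)), -1) = Pow(Rational(7944895264, 19285), -1) = Rational(19285, 7944895264)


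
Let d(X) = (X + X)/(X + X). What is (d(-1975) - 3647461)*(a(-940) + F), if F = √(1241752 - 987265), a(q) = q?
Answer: 3428612400 - 3647460*√254487 ≈ 1.5886e+9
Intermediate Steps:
F = √254487 ≈ 504.47
d(X) = 1 (d(X) = (2*X)/((2*X)) = (2*X)*(1/(2*X)) = 1)
(d(-1975) - 3647461)*(a(-940) + F) = (1 - 3647461)*(-940 + √254487) = -3647460*(-940 + √254487) = 3428612400 - 3647460*√254487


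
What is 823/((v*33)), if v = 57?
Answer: 823/1881 ≈ 0.43753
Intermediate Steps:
823/((v*33)) = 823/((57*33)) = 823/1881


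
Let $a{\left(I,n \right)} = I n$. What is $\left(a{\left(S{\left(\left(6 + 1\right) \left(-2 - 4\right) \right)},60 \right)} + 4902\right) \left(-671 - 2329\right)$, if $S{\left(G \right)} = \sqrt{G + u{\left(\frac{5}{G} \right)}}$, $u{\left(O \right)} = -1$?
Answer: $-14706000 - 180000 i \sqrt{43} \approx -1.4706 \cdot 10^{7} - 1.1803 \cdot 10^{6} i$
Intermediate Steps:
$S{\left(G \right)} = \sqrt{-1 + G}$ ($S{\left(G \right)} = \sqrt{G - 1} = \sqrt{-1 + G}$)
$\left(a{\left(S{\left(\left(6 + 1\right) \left(-2 - 4\right) \right)},60 \right)} + 4902\right) \left(-671 - 2329\right) = \left(\sqrt{-1 + \left(6 + 1\right) \left(-2 - 4\right)} 60 + 4902\right) \left(-671 - 2329\right) = \left(\sqrt{-1 + 7 \left(-6\right)} 60 + 4902\right) \left(-3000\right) = \left(\sqrt{-1 - 42} \cdot 60 + 4902\right) \left(-3000\right) = \left(\sqrt{-43} \cdot 60 + 4902\right) \left(-3000\right) = \left(i \sqrt{43} \cdot 60 + 4902\right) \left(-3000\right) = \left(60 i \sqrt{43} + 4902\right) \left(-3000\right) = \left(4902 + 60 i \sqrt{43}\right) \left(-3000\right) = -14706000 - 180000 i \sqrt{43}$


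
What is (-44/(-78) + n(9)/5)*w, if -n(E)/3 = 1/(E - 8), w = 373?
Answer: -2611/195 ≈ -13.390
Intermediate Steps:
n(E) = -3/(-8 + E) (n(E) = -3/(E - 8) = -3/(-8 + E))
(-44/(-78) + n(9)/5)*w = (-44/(-78) - 3/(-8 + 9)/5)*373 = (-44*(-1/78) - 3/1*(⅕))*373 = (22/39 - 3*1*(⅕))*373 = (22/39 - 3*⅕)*373 = (22/39 - ⅗)*373 = -7/195*373 = -2611/195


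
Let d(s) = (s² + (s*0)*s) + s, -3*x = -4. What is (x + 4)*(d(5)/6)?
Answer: 80/3 ≈ 26.667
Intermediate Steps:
x = 4/3 (x = -⅓*(-4) = 4/3 ≈ 1.3333)
d(s) = s + s² (d(s) = (s² + 0*s) + s = (s² + 0) + s = s² + s = s + s²)
(x + 4)*(d(5)/6) = (4/3 + 4)*((5*(1 + 5))/6) = 16*((5*6)*(⅙))/3 = 16*(30*(⅙))/3 = (16/3)*5 = 80/3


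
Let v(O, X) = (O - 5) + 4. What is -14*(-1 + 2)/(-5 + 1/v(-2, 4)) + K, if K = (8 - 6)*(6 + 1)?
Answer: 133/8 ≈ 16.625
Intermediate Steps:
K = 14 (K = 2*7 = 14)
v(O, X) = -1 + O (v(O, X) = (-5 + O) + 4 = -1 + O)
-14*(-1 + 2)/(-5 + 1/v(-2, 4)) + K = -14*(-1 + 2)/(-5 + 1/(-1 - 2)) + 14 = -14/(-5 + 1/(-3)) + 14 = -14/(-5 - ⅓) + 14 = -14/(-16/3) + 14 = -14*(-3)/16 + 14 = -14*(-3/16) + 14 = 21/8 + 14 = 133/8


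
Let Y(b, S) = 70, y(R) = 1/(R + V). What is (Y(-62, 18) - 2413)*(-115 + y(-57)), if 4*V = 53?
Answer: 47162247/175 ≈ 2.6950e+5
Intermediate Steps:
V = 53/4 (V = (1/4)*53 = 53/4 ≈ 13.250)
y(R) = 1/(53/4 + R) (y(R) = 1/(R + 53/4) = 1/(53/4 + R))
(Y(-62, 18) - 2413)*(-115 + y(-57)) = (70 - 2413)*(-115 + 4/(53 + 4*(-57))) = -2343*(-115 + 4/(53 - 228)) = -2343*(-115 + 4/(-175)) = -2343*(-115 + 4*(-1/175)) = -2343*(-115 - 4/175) = -2343*(-20129/175) = 47162247/175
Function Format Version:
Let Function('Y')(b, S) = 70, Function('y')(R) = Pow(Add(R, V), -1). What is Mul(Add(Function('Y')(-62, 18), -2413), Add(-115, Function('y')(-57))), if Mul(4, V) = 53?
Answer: Rational(47162247, 175) ≈ 2.6950e+5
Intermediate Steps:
V = Rational(53, 4) (V = Mul(Rational(1, 4), 53) = Rational(53, 4) ≈ 13.250)
Function('y')(R) = Pow(Add(Rational(53, 4), R), -1) (Function('y')(R) = Pow(Add(R, Rational(53, 4)), -1) = Pow(Add(Rational(53, 4), R), -1))
Mul(Add(Function('Y')(-62, 18), -2413), Add(-115, Function('y')(-57))) = Mul(Add(70, -2413), Add(-115, Mul(4, Pow(Add(53, Mul(4, -57)), -1)))) = Mul(-2343, Add(-115, Mul(4, Pow(Add(53, -228), -1)))) = Mul(-2343, Add(-115, Mul(4, Pow(-175, -1)))) = Mul(-2343, Add(-115, Mul(4, Rational(-1, 175)))) = Mul(-2343, Add(-115, Rational(-4, 175))) = Mul(-2343, Rational(-20129, 175)) = Rational(47162247, 175)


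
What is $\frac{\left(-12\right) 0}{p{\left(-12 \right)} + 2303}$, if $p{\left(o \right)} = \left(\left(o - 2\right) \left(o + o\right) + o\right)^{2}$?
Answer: $0$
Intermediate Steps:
$p{\left(o \right)} = \left(o + 2 o \left(-2 + o\right)\right)^{2}$ ($p{\left(o \right)} = \left(\left(-2 + o\right) 2 o + o\right)^{2} = \left(2 o \left(-2 + o\right) + o\right)^{2} = \left(o + 2 o \left(-2 + o\right)\right)^{2}$)
$\frac{\left(-12\right) 0}{p{\left(-12 \right)} + 2303} = \frac{\left(-12\right) 0}{\left(-12\right)^{2} \left(-3 + 2 \left(-12\right)\right)^{2} + 2303} = \frac{0}{144 \left(-3 - 24\right)^{2} + 2303} = \frac{0}{144 \left(-27\right)^{2} + 2303} = \frac{0}{144 \cdot 729 + 2303} = \frac{0}{104976 + 2303} = \frac{0}{107279} = 0 \cdot \frac{1}{107279} = 0$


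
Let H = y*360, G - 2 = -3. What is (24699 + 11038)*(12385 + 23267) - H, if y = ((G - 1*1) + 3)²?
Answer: 1274095164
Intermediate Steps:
G = -1 (G = 2 - 3 = -1)
y = 1 (y = ((-1 - 1*1) + 3)² = ((-1 - 1) + 3)² = (-2 + 3)² = 1² = 1)
H = 360 (H = 1*360 = 360)
(24699 + 11038)*(12385 + 23267) - H = (24699 + 11038)*(12385 + 23267) - 1*360 = 35737*35652 - 360 = 1274095524 - 360 = 1274095164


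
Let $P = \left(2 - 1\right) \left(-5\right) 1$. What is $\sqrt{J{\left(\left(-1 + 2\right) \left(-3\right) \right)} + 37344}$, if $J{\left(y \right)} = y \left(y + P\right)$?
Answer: $6 \sqrt{1038} \approx 193.31$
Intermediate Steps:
$P = -5$ ($P = \left(2 - 1\right) \left(-5\right) 1 = 1 \left(-5\right) 1 = \left(-5\right) 1 = -5$)
$J{\left(y \right)} = y \left(-5 + y\right)$ ($J{\left(y \right)} = y \left(y - 5\right) = y \left(-5 + y\right)$)
$\sqrt{J{\left(\left(-1 + 2\right) \left(-3\right) \right)} + 37344} = \sqrt{\left(-1 + 2\right) \left(-3\right) \left(-5 + \left(-1 + 2\right) \left(-3\right)\right) + 37344} = \sqrt{1 \left(-3\right) \left(-5 + 1 \left(-3\right)\right) + 37344} = \sqrt{- 3 \left(-5 - 3\right) + 37344} = \sqrt{\left(-3\right) \left(-8\right) + 37344} = \sqrt{24 + 37344} = \sqrt{37368} = 6 \sqrt{1038}$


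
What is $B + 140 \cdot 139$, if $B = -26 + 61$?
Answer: $19495$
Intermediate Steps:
$B = 35$
$B + 140 \cdot 139 = 35 + 140 \cdot 139 = 35 + 19460 = 19495$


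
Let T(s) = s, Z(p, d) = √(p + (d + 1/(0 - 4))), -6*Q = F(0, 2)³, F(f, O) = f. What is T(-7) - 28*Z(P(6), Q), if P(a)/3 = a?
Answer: -7 - 14*√71 ≈ -124.97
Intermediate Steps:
P(a) = 3*a
Q = 0 (Q = -⅙*0³ = -⅙*0 = 0)
Z(p, d) = √(-¼ + d + p) (Z(p, d) = √(p + (d + 1/(-4))) = √(p + (d - ¼)) = √(p + (-¼ + d)) = √(-¼ + d + p))
T(-7) - 28*Z(P(6), Q) = -7 - 14*√(-1 + 4*0 + 4*(3*6)) = -7 - 14*√(-1 + 0 + 4*18) = -7 - 14*√(-1 + 0 + 72) = -7 - 14*√71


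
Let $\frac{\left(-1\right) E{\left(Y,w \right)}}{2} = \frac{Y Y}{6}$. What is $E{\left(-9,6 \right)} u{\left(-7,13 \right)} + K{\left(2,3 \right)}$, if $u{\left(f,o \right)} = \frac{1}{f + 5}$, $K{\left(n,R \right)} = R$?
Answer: $\frac{33}{2} \approx 16.5$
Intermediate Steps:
$u{\left(f,o \right)} = \frac{1}{5 + f}$
$E{\left(Y,w \right)} = - \frac{Y^{2}}{3}$ ($E{\left(Y,w \right)} = - 2 \frac{Y Y}{6} = - 2 Y^{2} \cdot \frac{1}{6} = - 2 \frac{Y^{2}}{6} = - \frac{Y^{2}}{3}$)
$E{\left(-9,6 \right)} u{\left(-7,13 \right)} + K{\left(2,3 \right)} = \frac{\left(- \frac{1}{3}\right) \left(-9\right)^{2}}{5 - 7} + 3 = \frac{\left(- \frac{1}{3}\right) 81}{-2} + 3 = \left(-27\right) \left(- \frac{1}{2}\right) + 3 = \frac{27}{2} + 3 = \frac{33}{2}$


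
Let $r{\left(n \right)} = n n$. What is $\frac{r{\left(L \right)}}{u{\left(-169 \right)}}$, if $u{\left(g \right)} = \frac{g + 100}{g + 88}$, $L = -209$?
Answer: $\frac{1179387}{23} \approx 51278.0$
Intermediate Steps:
$r{\left(n \right)} = n^{2}$
$u{\left(g \right)} = \frac{100 + g}{88 + g}$
$\frac{r{\left(L \right)}}{u{\left(-169 \right)}} = \frac{\left(-209\right)^{2}}{\frac{1}{88 - 169} \left(100 - 169\right)} = \frac{43681}{\frac{1}{-81} \left(-69\right)} = \frac{43681}{\left(- \frac{1}{81}\right) \left(-69\right)} = \frac{43681}{\frac{23}{27}} = 43681 \cdot \frac{27}{23} = \frac{1179387}{23}$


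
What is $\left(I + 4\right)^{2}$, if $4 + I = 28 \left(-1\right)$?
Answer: $784$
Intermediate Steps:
$I = -32$ ($I = -4 + 28 \left(-1\right) = -4 - 28 = -32$)
$\left(I + 4\right)^{2} = \left(-32 + 4\right)^{2} = \left(-28\right)^{2} = 784$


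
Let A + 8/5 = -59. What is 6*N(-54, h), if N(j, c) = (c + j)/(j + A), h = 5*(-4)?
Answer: 740/191 ≈ 3.8743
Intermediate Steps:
A = -303/5 (A = -8/5 - 59 = -303/5 ≈ -60.600)
h = -20
N(j, c) = (c + j)/(-303/5 + j) (N(j, c) = (c + j)/(j - 303/5) = (c + j)/(-303/5 + j))
6*N(-54, h) = 6*(5*(-20 - 54)/(-303 + 5*(-54))) = 6*(5*(-74)/(-303 - 270)) = 6*(5*(-74)/(-573)) = 6*(5*(-1/573)*(-74)) = 6*(370/573) = 740/191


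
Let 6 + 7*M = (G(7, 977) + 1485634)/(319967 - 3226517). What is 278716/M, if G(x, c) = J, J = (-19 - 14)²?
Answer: -5670713928600/18926023 ≈ -2.9963e+5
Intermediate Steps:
J = 1089 (J = (-33)² = 1089)
G(x, c) = 1089
M = -18926023/20345850 (M = -6/7 + ((1089 + 1485634)/(319967 - 3226517))/7 = -6/7 + (1486723/(-2906550))/7 = -6/7 + (1486723*(-1/2906550))/7 = -6/7 + (⅐)*(-1486723/2906550) = -6/7 - 212389/2906550 = -18926023/20345850 ≈ -0.93022)
278716/M = 278716/(-18926023/20345850) = 278716*(-20345850/18926023) = -5670713928600/18926023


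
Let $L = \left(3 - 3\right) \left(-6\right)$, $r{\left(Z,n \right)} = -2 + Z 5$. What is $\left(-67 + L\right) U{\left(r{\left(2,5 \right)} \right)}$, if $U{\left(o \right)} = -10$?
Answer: $670$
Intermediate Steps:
$r{\left(Z,n \right)} = -2 + 5 Z$
$L = 0$ ($L = 0 \left(-6\right) = 0$)
$\left(-67 + L\right) U{\left(r{\left(2,5 \right)} \right)} = \left(-67 + 0\right) \left(-10\right) = \left(-67\right) \left(-10\right) = 670$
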